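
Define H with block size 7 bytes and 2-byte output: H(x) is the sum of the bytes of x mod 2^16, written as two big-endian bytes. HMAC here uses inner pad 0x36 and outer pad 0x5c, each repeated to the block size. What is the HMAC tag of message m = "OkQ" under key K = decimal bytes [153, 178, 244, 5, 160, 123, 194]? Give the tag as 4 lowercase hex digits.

0484

Key decimal bytes [153, 178, 244, 5, 160, 123, 194] = 99 b2 f4 05 a0 7b c2 is exactly B = 7 bytes: K' = 99 b2 f4 05 a0 7b c2.
K' ⊕ ipad = af 84 c2 33 96 4d f4.  K' ⊕ opad = c5 ee a8 59 fc 27 9e.
Inner input = (K'⊕ipad) ∥ m = af 84 c2 33 96 4d f4 ∥ 4f 6b 51.
Inner hash: sum = 175+132+194+51+150+77+244+79+107+81 = 1290 → 05 0a.
Outer input = (K'⊕opad) ∥ inner = c5 ee a8 59 fc 27 9e ∥ 05 0a.
Outer hash (tag): sum = 197+238+168+89+252+39+158+5+10 = 1156 → 04 84.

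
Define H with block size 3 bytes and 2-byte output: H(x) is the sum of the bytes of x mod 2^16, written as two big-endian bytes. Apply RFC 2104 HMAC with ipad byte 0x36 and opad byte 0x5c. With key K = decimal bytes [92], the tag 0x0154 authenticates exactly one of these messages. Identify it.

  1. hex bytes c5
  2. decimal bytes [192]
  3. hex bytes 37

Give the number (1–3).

Key decimal bytes [92] = 5c is 1 byte ≤ B = 3; zero-pad to 3 bytes: K' = 5c 00 00.
K' ⊕ ipad = 6a 36 36; K' ⊕ opad = 00 5c 5c.
m1: inner = H(6a 36 36 c5) = 01 9b; tag = H(00 5c 5c 01 9b) = 0154 ← matches
m2: inner = H(6a 36 36 c0) = 01 96; tag = H(00 5c 5c 01 96) = 014f
m3: inner = H(6a 36 36 37) = 01 0d; tag = H(00 5c 5c 01 0d) = 00c6

1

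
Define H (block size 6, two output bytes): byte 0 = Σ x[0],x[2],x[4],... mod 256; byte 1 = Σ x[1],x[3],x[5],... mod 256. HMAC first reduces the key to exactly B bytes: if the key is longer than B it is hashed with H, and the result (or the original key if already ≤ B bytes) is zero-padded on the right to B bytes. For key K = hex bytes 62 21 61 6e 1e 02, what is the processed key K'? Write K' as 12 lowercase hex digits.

Key hex bytes 62 21 61 6e 1e 02 is exactly B = 6 bytes: K' = 62 21 61 6e 1e 02.

6221616e1e02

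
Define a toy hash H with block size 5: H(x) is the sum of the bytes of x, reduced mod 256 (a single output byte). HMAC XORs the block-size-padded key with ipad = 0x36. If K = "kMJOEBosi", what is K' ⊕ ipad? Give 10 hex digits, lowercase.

Key "kMJOEBosi" = 6b 4d 4a 4f 45 42 6f 73 69 is 9 bytes > B = 5, so hash it first: H(key) = 23, then zero-pad to 5 bytes: K' = 23 00 00 00 00.
XOR each byte with 0x36: 23⊕36=15, 00⊕36=36, 00⊕36=36, 00⊕36=36, 00⊕36=36.

1536363636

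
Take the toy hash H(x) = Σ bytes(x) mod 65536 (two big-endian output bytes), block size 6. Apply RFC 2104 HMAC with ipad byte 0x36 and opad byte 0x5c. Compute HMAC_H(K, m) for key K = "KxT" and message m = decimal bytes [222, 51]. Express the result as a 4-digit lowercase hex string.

0239

Key "KxT" = 4b 78 54 is 3 bytes ≤ B = 6; zero-pad to 6 bytes: K' = 4b 78 54 00 00 00.
K' ⊕ ipad = 7d 4e 62 36 36 36.  K' ⊕ opad = 17 24 08 5c 5c 5c.
Inner input = (K'⊕ipad) ∥ m = 7d 4e 62 36 36 36 ∥ de 33.
Inner hash: sum = 125+78+98+54+54+54+222+51 = 736 → 02 e0.
Outer input = (K'⊕opad) ∥ inner = 17 24 08 5c 5c 5c ∥ 02 e0.
Outer hash (tag): sum = 23+36+8+92+92+92+2+224 = 569 → 02 39.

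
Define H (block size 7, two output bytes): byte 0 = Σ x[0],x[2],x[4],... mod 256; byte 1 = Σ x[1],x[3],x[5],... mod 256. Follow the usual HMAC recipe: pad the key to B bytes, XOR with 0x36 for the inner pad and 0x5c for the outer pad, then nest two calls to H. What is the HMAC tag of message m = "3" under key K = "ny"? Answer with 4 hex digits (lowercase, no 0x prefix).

34d7

Key "ny" = 6e 79 is 2 bytes ≤ B = 7; zero-pad to 7 bytes: K' = 6e 79 00 00 00 00 00.
K' ⊕ ipad = 58 4f 36 36 36 36 36.  K' ⊕ opad = 32 25 5c 5c 5c 5c 5c.
Inner input = (K'⊕ipad) ∥ m = 58 4f 36 36 36 36 36 ∥ 33.
Inner hash: even-index sum = 250 mod 256 = 250; odd-index sum = 238 mod 256 = 238 → fa ee.
Outer input = (K'⊕opad) ∥ inner = 32 25 5c 5c 5c 5c 5c ∥ fa ee.
Outer hash (tag): even-index sum = 564 mod 256 = 52; odd-index sum = 471 mod 256 = 215 → 34 d7.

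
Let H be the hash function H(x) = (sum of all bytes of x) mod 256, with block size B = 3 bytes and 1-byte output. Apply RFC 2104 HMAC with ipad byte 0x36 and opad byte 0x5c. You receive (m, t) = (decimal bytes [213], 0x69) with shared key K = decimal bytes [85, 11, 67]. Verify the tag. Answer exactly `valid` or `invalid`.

Key decimal bytes [85, 11, 67] = 55 0b 43 is exactly B = 3 bytes: K' = 55 0b 43.
K' ⊕ ipad = 63 3d 75; K' ⊕ opad = 09 57 1f.
Inner hash: sum = 99+61+117+213 = 490; mod 256 = 234 → ea.
Outer hash (recomputed tag): sum = 9+87+31+234 = 361; mod 256 = 105 → 69.
Recomputed tag = 69; claimed = 69 → match.

valid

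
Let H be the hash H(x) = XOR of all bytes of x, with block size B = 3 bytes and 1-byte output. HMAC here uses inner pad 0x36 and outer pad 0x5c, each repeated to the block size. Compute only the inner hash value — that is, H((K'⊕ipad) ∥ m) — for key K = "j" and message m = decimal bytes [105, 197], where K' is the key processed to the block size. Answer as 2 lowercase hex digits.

f0

Key "j" = 6a is 1 byte ≤ B = 3; zero-pad to 3 bytes: K' = 6a 00 00.
K' ⊕ ipad = 5c 36 36.
Inner input = 5c 36 36 ∥ 69 c5.
Inner hash: XOR 5c⊕36⊕36⊕69⊕c5 = f0.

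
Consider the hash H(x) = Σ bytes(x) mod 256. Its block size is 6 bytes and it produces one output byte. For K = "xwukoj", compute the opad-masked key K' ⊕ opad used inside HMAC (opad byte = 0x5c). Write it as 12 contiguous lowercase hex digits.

242b29373336

Key "xwukoj" = 78 77 75 6b 6f 6a is exactly B = 6 bytes: K' = 78 77 75 6b 6f 6a.
XOR each byte with 0x5c: 78⊕5c=24, 77⊕5c=2b, 75⊕5c=29, 6b⊕5c=37, 6f⊕5c=33, 6a⊕5c=36.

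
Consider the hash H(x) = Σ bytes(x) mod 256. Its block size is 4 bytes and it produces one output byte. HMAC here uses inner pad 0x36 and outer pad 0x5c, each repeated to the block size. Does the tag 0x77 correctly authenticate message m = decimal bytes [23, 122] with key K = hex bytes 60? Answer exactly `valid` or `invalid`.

Key hex bytes 60 is 1 byte ≤ B = 4; zero-pad to 4 bytes: K' = 60 00 00 00.
K' ⊕ ipad = 56 36 36 36; K' ⊕ opad = 3c 5c 5c 5c.
Inner hash: sum = 86+54+54+54+23+122 = 393; mod 256 = 137 → 89.
Outer hash (recomputed tag): sum = 60+92+92+92+137 = 473; mod 256 = 217 → d9.
Recomputed tag = d9; claimed = 77 → mismatch.

invalid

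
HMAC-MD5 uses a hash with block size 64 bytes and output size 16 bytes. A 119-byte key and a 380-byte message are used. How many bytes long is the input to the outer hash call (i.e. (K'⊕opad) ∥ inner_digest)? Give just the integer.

80

Key is 119 > 64 bytes, so it is hashed to 16 bytes then zero-padded to 64: |K'| = 64.
Outer input = (K'⊕opad) ∥ H(inner) → 64 + 16 = 80 bytes.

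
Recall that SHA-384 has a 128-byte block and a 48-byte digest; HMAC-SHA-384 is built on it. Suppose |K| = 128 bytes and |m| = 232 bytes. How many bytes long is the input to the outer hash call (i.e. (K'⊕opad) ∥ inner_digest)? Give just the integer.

176

Key is 128 ≤ 128 bytes, zero-padded: |K'| = 128.
Outer input = (K'⊕opad) ∥ H(inner) → 128 + 48 = 176 bytes.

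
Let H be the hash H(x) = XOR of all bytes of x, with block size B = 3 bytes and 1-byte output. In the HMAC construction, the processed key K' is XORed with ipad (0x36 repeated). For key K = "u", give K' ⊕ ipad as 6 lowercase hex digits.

433636

Key "u" = 75 is 1 byte ≤ B = 3; zero-pad to 3 bytes: K' = 75 00 00.
XOR each byte with 0x36: 75⊕36=43, 00⊕36=36, 00⊕36=36.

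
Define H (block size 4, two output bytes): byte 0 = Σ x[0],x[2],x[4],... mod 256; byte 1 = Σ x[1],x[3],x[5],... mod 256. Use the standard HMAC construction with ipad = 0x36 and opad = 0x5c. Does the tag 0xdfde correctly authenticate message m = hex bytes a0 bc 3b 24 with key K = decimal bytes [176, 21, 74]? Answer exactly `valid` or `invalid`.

Key decimal bytes [176, 21, 74] = b0 15 4a is 3 bytes ≤ B = 4; zero-pad to 4 bytes: K' = b0 15 4a 00.
K' ⊕ ipad = 86 23 7c 36; K' ⊕ opad = ec 49 16 5c.
Inner hash: even-index sum = 477 mod 256 = 221; odd-index sum = 313 mod 256 = 57 → dd 39.
Outer hash (recomputed tag): even-index sum = 479 mod 256 = 223; odd-index sum = 222 mod 256 = 222 → df de.
Recomputed tag = dfde; claimed = dfde → match.

valid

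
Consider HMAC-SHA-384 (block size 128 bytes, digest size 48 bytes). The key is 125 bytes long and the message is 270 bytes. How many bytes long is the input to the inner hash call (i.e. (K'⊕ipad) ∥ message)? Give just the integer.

398

Key is 125 ≤ 128 bytes, zero-padded: |K'| = 128.
Inner input = (K'⊕ipad) ∥ m → 128 + 270 = 398 bytes.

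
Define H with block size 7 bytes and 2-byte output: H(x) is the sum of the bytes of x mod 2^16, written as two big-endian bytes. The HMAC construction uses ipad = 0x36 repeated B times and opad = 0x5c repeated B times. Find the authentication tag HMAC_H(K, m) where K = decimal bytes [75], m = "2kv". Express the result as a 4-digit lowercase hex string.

Key decimal bytes [75] = 4b is 1 byte ≤ B = 7; zero-pad to 7 bytes: K' = 4b 00 00 00 00 00 00.
K' ⊕ ipad = 7d 36 36 36 36 36 36.  K' ⊕ opad = 17 5c 5c 5c 5c 5c 5c.
Inner input = (K'⊕ipad) ∥ m = 7d 36 36 36 36 36 36 ∥ 32 6b 76.
Inner hash: sum = 125+54+54+54+54+54+54+50+107+118 = 724 → 02 d4.
Outer input = (K'⊕opad) ∥ inner = 17 5c 5c 5c 5c 5c 5c ∥ 02 d4.
Outer hash (tag): sum = 23+92+92+92+92+92+92+2+212 = 789 → 03 15.

0315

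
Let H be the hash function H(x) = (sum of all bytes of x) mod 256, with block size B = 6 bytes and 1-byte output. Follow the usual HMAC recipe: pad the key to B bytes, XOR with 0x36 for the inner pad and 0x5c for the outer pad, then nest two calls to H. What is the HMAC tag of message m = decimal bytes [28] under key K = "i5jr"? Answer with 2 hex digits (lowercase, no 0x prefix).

Key "i5jr" = 69 35 6a 72 is 4 bytes ≤ B = 6; zero-pad to 6 bytes: K' = 69 35 6a 72 00 00.
K' ⊕ ipad = 5f 03 5c 44 36 36.  K' ⊕ opad = 35 69 36 2e 5c 5c.
Inner input = (K'⊕ipad) ∥ m = 5f 03 5c 44 36 36 ∥ 1c.
Inner hash: sum = 95+3+92+68+54+54+28 = 394; mod 256 = 138 → 8a.
Outer input = (K'⊕opad) ∥ inner = 35 69 36 2e 5c 5c ∥ 8a.
Outer hash (tag): sum = 53+105+54+46+92+92+138 = 580; mod 256 = 68 → 44.

44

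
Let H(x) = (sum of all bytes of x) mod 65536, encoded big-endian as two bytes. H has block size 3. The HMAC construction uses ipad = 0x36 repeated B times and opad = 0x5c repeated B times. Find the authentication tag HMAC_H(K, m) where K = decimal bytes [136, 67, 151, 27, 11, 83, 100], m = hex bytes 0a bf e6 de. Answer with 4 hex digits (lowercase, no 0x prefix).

Key decimal bytes [136, 67, 151, 27, 11, 83, 100] = 88 43 97 1b 0b 53 64 is 7 bytes > B = 3, so hash it first: H(key) = 02 3f, then zero-pad to 3 bytes: K' = 02 3f 00.
K' ⊕ ipad = 34 09 36.  K' ⊕ opad = 5e 63 5c.
Inner input = (K'⊕ipad) ∥ m = 34 09 36 ∥ 0a bf e6 de.
Inner hash: sum = 52+9+54+10+191+230+222 = 768 → 03 00.
Outer input = (K'⊕opad) ∥ inner = 5e 63 5c ∥ 03 00.
Outer hash (tag): sum = 94+99+92+3+0 = 288 → 01 20.

0120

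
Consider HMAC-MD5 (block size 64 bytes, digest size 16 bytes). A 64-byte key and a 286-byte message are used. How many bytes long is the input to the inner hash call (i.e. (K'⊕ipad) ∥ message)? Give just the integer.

Key is 64 ≤ 64 bytes, zero-padded: |K'| = 64.
Inner input = (K'⊕ipad) ∥ m → 64 + 286 = 350 bytes.

350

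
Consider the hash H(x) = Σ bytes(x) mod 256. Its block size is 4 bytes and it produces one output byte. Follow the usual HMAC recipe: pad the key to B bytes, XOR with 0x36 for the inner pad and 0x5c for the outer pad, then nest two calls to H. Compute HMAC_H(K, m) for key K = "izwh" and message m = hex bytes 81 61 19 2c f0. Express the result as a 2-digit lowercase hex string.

Key "izwh" = 69 7a 77 68 is exactly B = 4 bytes: K' = 69 7a 77 68.
K' ⊕ ipad = 5f 4c 41 5e.  K' ⊕ opad = 35 26 2b 34.
Inner input = (K'⊕ipad) ∥ m = 5f 4c 41 5e ∥ 81 61 19 2c f0.
Inner hash: sum = 95+76+65+94+129+97+25+44+240 = 865; mod 256 = 97 → 61.
Outer input = (K'⊕opad) ∥ inner = 35 26 2b 34 ∥ 61.
Outer hash (tag): sum = 53+38+43+52+97 = 283; mod 256 = 27 → 1b.

1b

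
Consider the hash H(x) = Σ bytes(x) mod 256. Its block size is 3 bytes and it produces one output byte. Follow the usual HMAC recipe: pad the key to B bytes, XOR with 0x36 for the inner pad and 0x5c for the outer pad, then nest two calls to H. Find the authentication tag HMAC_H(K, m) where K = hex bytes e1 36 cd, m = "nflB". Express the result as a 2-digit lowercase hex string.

0c

Key hex bytes e1 36 cd is exactly B = 3 bytes: K' = e1 36 cd.
K' ⊕ ipad = d7 00 fb.  K' ⊕ opad = bd 6a 91.
Inner input = (K'⊕ipad) ∥ m = d7 00 fb ∥ 6e 66 6c 42.
Inner hash: sum = 215+0+251+110+102+108+66 = 852; mod 256 = 84 → 54.
Outer input = (K'⊕opad) ∥ inner = bd 6a 91 ∥ 54.
Outer hash (tag): sum = 189+106+145+84 = 524; mod 256 = 12 → 0c.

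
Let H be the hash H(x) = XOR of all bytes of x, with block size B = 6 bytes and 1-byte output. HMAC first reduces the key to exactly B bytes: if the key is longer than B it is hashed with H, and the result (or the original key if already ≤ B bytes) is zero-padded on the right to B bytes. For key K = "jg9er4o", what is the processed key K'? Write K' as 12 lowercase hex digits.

|K| = 7 > B = 6, so first hash the key.
H(K): XOR 6a⊕67⊕39⊕65⊕72⊕34⊕6f = 78.
Zero-pad H(K) = 78 to 6 bytes: K' = 78 00 00 00 00 00.

780000000000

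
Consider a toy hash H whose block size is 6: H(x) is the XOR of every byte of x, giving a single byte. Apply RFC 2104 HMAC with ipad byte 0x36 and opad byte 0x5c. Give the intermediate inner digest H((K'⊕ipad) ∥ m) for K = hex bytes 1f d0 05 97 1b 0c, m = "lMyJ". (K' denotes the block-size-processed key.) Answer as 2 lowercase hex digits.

58

Key hex bytes 1f d0 05 97 1b 0c is exactly B = 6 bytes: K' = 1f d0 05 97 1b 0c.
K' ⊕ ipad = 29 e6 33 a1 2d 3a.
Inner input = 29 e6 33 a1 2d 3a ∥ 6c 4d 79 4a.
Inner hash: XOR 29⊕e6⊕33⊕a1⊕2d⊕3a⊕6c⊕4d⊕79⊕4a = 58.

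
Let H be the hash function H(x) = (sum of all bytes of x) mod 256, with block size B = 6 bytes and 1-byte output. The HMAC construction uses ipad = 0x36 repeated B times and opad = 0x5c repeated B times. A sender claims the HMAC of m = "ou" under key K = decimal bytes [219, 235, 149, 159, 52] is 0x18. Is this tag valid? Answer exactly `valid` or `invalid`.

Key decimal bytes [219, 235, 149, 159, 52] = db eb 95 9f 34 is 5 bytes ≤ B = 6; zero-pad to 6 bytes: K' = db eb 95 9f 34 00.
K' ⊕ ipad = ed dd a3 a9 02 36; K' ⊕ opad = 87 b7 c9 c3 68 5c.
Inner hash: sum = 237+221+163+169+2+54+111+117 = 1074; mod 256 = 50 → 32.
Outer hash (recomputed tag): sum = 135+183+201+195+104+92+50 = 960; mod 256 = 192 → c0.
Recomputed tag = c0; claimed = 18 → mismatch.

invalid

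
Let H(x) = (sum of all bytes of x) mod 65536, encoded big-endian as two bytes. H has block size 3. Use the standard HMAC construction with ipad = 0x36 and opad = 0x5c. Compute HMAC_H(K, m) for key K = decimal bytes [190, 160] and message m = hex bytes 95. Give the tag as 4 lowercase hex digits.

0324

Key decimal bytes [190, 160] = be a0 is 2 bytes ≤ B = 3; zero-pad to 3 bytes: K' = be a0 00.
K' ⊕ ipad = 88 96 36.  K' ⊕ opad = e2 fc 5c.
Inner input = (K'⊕ipad) ∥ m = 88 96 36 ∥ 95.
Inner hash: sum = 136+150+54+149 = 489 → 01 e9.
Outer input = (K'⊕opad) ∥ inner = e2 fc 5c ∥ 01 e9.
Outer hash (tag): sum = 226+252+92+1+233 = 804 → 03 24.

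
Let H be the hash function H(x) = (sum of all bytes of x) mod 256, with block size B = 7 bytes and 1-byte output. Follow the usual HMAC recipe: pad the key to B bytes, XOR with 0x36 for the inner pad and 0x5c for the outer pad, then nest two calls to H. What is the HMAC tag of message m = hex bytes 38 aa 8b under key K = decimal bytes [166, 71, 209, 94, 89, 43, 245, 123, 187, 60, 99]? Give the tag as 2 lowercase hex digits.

6b

Key decimal bytes [166, 71, 209, 94, 89, 43, 245, 123, 187, 60, 99] = a6 47 d1 5e 59 2b f5 7b bb 3c 63 is 11 bytes > B = 7, so hash it first: H(key) = 6a, then zero-pad to 7 bytes: K' = 6a 00 00 00 00 00 00.
K' ⊕ ipad = 5c 36 36 36 36 36 36.  K' ⊕ opad = 36 5c 5c 5c 5c 5c 5c.
Inner input = (K'⊕ipad) ∥ m = 5c 36 36 36 36 36 36 ∥ 38 aa 8b.
Inner hash: sum = 92+54+54+54+54+54+54+56+170+139 = 781; mod 256 = 13 → 0d.
Outer input = (K'⊕opad) ∥ inner = 36 5c 5c 5c 5c 5c 5c ∥ 0d.
Outer hash (tag): sum = 54+92+92+92+92+92+92+13 = 619; mod 256 = 107 → 6b.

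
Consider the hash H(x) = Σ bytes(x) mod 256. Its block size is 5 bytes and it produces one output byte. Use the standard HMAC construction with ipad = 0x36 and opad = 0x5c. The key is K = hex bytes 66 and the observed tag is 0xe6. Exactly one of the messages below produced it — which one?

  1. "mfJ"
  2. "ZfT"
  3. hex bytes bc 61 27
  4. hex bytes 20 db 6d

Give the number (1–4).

Key hex bytes 66 is 1 byte ≤ B = 5; zero-pad to 5 bytes: K' = 66 00 00 00 00.
K' ⊕ ipad = 50 36 36 36 36; K' ⊕ opad = 3a 5c 5c 5c 5c.
m1: inner = H(50 36 36 36 36 6d 66 4a) = 45; tag = H(3a 5c 5c 5c 5c 45) = ef
m2: inner = H(50 36 36 36 36 5a 66 54) = 3c; tag = H(3a 5c 5c 5c 5c 3c) = e6 ← matches
m3: inner = H(50 36 36 36 36 bc 61 27) = 6c; tag = H(3a 5c 5c 5c 5c 6c) = 16
m4: inner = H(50 36 36 36 36 20 db 6d) = 90; tag = H(3a 5c 5c 5c 5c 90) = 3a

2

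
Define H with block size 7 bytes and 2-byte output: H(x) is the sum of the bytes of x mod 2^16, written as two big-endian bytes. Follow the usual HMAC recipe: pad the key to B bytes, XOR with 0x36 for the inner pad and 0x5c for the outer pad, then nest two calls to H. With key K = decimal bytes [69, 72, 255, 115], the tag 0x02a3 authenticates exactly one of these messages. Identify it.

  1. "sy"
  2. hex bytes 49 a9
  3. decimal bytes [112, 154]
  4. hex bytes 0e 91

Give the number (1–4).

Key decimal bytes [69, 72, 255, 115] = 45 48 ff 73 is 4 bytes ≤ B = 7; zero-pad to 7 bytes: K' = 45 48 ff 73 00 00 00.
K' ⊕ ipad = 73 7e c9 45 36 36 36; K' ⊕ opad = 19 14 a3 2f 5c 5c 5c.
m1: inner = H(73 7e c9 45 36 36 36 73 79) = 03 8d; tag = H(19 14 a3 2f 5c 5c 5c 03 8d) = 02a3 ← matches
m2: inner = H(73 7e c9 45 36 36 36 49 a9) = 03 93; tag = H(19 14 a3 2f 5c 5c 5c 03 93) = 02a9
m3: inner = H(73 7e c9 45 36 36 36 70 9a) = 03 ab; tag = H(19 14 a3 2f 5c 5c 5c 03 ab) = 02c1
m4: inner = H(73 7e c9 45 36 36 36 0e 91) = 03 40; tag = H(19 14 a3 2f 5c 5c 5c 03 40) = 0256

1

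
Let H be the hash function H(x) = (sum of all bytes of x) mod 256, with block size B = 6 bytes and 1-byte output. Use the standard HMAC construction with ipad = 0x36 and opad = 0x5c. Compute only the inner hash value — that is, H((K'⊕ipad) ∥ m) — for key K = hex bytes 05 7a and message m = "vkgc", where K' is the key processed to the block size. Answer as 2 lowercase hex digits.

02

Key hex bytes 05 7a is 2 bytes ≤ B = 6; zero-pad to 6 bytes: K' = 05 7a 00 00 00 00.
K' ⊕ ipad = 33 4c 36 36 36 36.
Inner input = 33 4c 36 36 36 36 ∥ 76 6b 67 63.
Inner hash: sum = 51+76+54+54+54+54+118+107+103+99 = 770; mod 256 = 2 → 02.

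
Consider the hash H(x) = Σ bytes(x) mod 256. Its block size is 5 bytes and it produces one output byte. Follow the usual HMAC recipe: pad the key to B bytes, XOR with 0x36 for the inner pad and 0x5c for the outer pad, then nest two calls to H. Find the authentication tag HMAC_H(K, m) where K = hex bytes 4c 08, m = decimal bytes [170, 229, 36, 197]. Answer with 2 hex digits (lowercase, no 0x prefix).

Key hex bytes 4c 08 is 2 bytes ≤ B = 5; zero-pad to 5 bytes: K' = 4c 08 00 00 00.
K' ⊕ ipad = 7a 3e 36 36 36.  K' ⊕ opad = 10 54 5c 5c 5c.
Inner input = (K'⊕ipad) ∥ m = 7a 3e 36 36 36 ∥ aa e5 24 c5.
Inner hash: sum = 122+62+54+54+54+170+229+36+197 = 978; mod 256 = 210 → d2.
Outer input = (K'⊕opad) ∥ inner = 10 54 5c 5c 5c ∥ d2.
Outer hash (tag): sum = 16+84+92+92+92+210 = 586; mod 256 = 74 → 4a.

4a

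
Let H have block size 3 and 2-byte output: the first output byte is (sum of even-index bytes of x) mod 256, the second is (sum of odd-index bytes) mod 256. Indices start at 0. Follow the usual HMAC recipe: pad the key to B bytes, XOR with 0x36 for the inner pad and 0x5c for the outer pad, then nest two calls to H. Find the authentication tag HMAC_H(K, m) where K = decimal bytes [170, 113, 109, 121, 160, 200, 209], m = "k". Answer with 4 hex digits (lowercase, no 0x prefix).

1fe2

Key decimal bytes [170, 113, 109, 121, 160, 200, 209] = aa 71 6d 79 a0 c8 d1 is 7 bytes > B = 3, so hash it first: H(key) = 88 b2, then zero-pad to 3 bytes: K' = 88 b2 00.
K' ⊕ ipad = be 84 36.  K' ⊕ opad = d4 ee 5c.
Inner input = (K'⊕ipad) ∥ m = be 84 36 ∥ 6b.
Inner hash: even-index sum = 244 mod 256 = 244; odd-index sum = 239 mod 256 = 239 → f4 ef.
Outer input = (K'⊕opad) ∥ inner = d4 ee 5c ∥ f4 ef.
Outer hash (tag): even-index sum = 543 mod 256 = 31; odd-index sum = 482 mod 256 = 226 → 1f e2.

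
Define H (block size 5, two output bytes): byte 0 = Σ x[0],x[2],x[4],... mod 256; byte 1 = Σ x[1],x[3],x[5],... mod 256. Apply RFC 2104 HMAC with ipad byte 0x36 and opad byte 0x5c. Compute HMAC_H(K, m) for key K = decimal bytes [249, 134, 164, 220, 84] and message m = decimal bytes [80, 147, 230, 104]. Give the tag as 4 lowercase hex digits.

Key decimal bytes [249, 134, 164, 220, 84] = f9 86 a4 dc 54 is exactly B = 5 bytes: K' = f9 86 a4 dc 54.
K' ⊕ ipad = cf b0 92 ea 62.  K' ⊕ opad = a5 da f8 80 08.
Inner input = (K'⊕ipad) ∥ m = cf b0 92 ea 62 ∥ 50 93 e6 68.
Inner hash: even-index sum = 702 mod 256 = 190; odd-index sum = 720 mod 256 = 208 → be d0.
Outer input = (K'⊕opad) ∥ inner = a5 da f8 80 08 ∥ be d0.
Outer hash (tag): even-index sum = 629 mod 256 = 117; odd-index sum = 536 mod 256 = 24 → 75 18.

7518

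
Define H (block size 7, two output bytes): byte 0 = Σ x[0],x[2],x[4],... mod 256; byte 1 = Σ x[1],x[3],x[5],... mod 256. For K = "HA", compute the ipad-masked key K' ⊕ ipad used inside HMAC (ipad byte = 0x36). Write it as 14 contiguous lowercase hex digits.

Key "HA" = 48 41 is 2 bytes ≤ B = 7; zero-pad to 7 bytes: K' = 48 41 00 00 00 00 00.
XOR each byte with 0x36: 48⊕36=7e, 41⊕36=77, 00⊕36=36, 00⊕36=36, 00⊕36=36, 00⊕36=36, 00⊕36=36.

7e773636363636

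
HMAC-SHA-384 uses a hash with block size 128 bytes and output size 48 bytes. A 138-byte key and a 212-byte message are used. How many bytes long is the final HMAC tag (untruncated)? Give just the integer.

The tag is one SHA-384 digest: 48 bytes.

48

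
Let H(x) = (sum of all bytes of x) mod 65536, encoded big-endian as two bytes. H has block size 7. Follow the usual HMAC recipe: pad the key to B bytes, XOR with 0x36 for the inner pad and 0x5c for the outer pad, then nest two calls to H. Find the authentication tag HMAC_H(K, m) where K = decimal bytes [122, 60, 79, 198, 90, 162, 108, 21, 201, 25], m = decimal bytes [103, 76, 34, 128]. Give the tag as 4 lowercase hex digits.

Key decimal bytes [122, 60, 79, 198, 90, 162, 108, 21, 201, 25] = 7a 3c 4f c6 5a a2 6c 15 c9 19 is 10 bytes > B = 7, so hash it first: H(key) = 04 2a, then zero-pad to 7 bytes: K' = 04 2a 00 00 00 00 00.
K' ⊕ ipad = 32 1c 36 36 36 36 36.  K' ⊕ opad = 58 76 5c 5c 5c 5c 5c.
Inner input = (K'⊕ipad) ∥ m = 32 1c 36 36 36 36 36 ∥ 67 4c 22 80.
Inner hash: sum = 50+28+54+54+54+54+54+103+76+34+128 = 689 → 02 b1.
Outer input = (K'⊕opad) ∥ inner = 58 76 5c 5c 5c 5c 5c ∥ 02 b1.
Outer hash (tag): sum = 88+118+92+92+92+92+92+2+177 = 845 → 03 4d.

034d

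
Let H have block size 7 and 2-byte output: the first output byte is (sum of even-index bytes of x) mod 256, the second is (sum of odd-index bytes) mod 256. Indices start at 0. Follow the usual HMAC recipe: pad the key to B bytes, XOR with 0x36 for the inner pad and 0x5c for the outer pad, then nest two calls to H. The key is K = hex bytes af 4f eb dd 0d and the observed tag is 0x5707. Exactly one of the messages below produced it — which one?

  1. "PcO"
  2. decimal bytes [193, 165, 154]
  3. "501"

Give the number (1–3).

Key hex bytes af 4f eb dd 0d is 5 bytes ≤ B = 7; zero-pad to 7 bytes: K' = af 4f eb dd 0d 00 00.
K' ⊕ ipad = 99 79 dd eb 3b 36 36; K' ⊕ opad = f3 13 b7 81 51 5c 5c.
m1: inner = H(99 79 dd eb 3b 36 36 50 63 4f) = 4a 39; tag = H(f3 13 b7 81 51 5c 5c 4a 39) = 903a
m2: inner = H(99 79 dd eb 3b 36 36 c1 a5 9a) = 8c f5; tag = H(f3 13 b7 81 51 5c 5c 8c f5) = 4c7c
m3: inner = H(99 79 dd eb 3b 36 36 35 30 31) = 17 00; tag = H(f3 13 b7 81 51 5c 5c 17 00) = 5707 ← matches

3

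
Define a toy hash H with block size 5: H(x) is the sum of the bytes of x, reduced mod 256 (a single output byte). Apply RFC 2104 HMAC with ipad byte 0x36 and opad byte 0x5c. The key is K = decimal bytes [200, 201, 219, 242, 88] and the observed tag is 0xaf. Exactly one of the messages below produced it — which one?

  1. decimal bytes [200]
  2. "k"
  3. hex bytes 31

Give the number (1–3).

3

Key decimal bytes [200, 201, 219, 242, 88] = c8 c9 db f2 58 is exactly B = 5 bytes: K' = c8 c9 db f2 58.
K' ⊕ ipad = fe ff ed c4 6e; K' ⊕ opad = 94 95 87 ae 04.
m1: inner = H(fe ff ed c4 6e c8) = e4; tag = H(94 95 87 ae 04 e4) = 46
m2: inner = H(fe ff ed c4 6e 6b) = 87; tag = H(94 95 87 ae 04 87) = e9
m3: inner = H(fe ff ed c4 6e 31) = 4d; tag = H(94 95 87 ae 04 4d) = af ← matches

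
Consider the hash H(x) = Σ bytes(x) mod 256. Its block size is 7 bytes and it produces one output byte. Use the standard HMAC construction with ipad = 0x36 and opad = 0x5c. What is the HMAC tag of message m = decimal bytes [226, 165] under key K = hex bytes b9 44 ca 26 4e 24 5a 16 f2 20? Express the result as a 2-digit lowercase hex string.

Key hex bytes b9 44 ca 26 4e 24 5a 16 f2 20 is 10 bytes > B = 7, so hash it first: H(key) = e1, then zero-pad to 7 bytes: K' = e1 00 00 00 00 00 00.
K' ⊕ ipad = d7 36 36 36 36 36 36.  K' ⊕ opad = bd 5c 5c 5c 5c 5c 5c.
Inner input = (K'⊕ipad) ∥ m = d7 36 36 36 36 36 36 ∥ e2 a5.
Inner hash: sum = 215+54+54+54+54+54+54+226+165 = 930; mod 256 = 162 → a2.
Outer input = (K'⊕opad) ∥ inner = bd 5c 5c 5c 5c 5c 5c ∥ a2.
Outer hash (tag): sum = 189+92+92+92+92+92+92+162 = 903; mod 256 = 135 → 87.

87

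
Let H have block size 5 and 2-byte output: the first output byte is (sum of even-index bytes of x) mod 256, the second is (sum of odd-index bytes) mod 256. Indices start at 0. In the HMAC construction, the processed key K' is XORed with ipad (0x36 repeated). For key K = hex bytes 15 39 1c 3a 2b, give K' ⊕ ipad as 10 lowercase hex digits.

Key hex bytes 15 39 1c 3a 2b is exactly B = 5 bytes: K' = 15 39 1c 3a 2b.
XOR each byte with 0x36: 15⊕36=23, 39⊕36=0f, 1c⊕36=2a, 3a⊕36=0c, 2b⊕36=1d.

230f2a0c1d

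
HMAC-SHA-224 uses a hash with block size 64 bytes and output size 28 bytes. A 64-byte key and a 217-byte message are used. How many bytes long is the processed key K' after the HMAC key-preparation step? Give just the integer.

64

Key is 64 ≤ 64 bytes, zero-padded: |K'| = 64.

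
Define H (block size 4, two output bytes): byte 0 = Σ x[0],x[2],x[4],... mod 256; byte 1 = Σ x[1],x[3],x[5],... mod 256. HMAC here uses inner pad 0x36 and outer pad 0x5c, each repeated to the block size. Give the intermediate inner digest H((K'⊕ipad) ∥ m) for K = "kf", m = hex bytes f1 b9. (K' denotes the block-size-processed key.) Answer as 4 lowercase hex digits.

Key "kf" = 6b 66 is 2 bytes ≤ B = 4; zero-pad to 4 bytes: K' = 6b 66 00 00.
K' ⊕ ipad = 5d 50 36 36.
Inner input = 5d 50 36 36 ∥ f1 b9.
Inner hash: even-index sum = 388 mod 256 = 132; odd-index sum = 319 mod 256 = 63 → 84 3f.

843f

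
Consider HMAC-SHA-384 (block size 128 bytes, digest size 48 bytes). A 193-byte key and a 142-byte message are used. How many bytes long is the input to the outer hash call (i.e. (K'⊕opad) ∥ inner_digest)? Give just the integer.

Key is 193 > 128 bytes, so it is hashed to 48 bytes then zero-padded to 128: |K'| = 128.
Outer input = (K'⊕opad) ∥ H(inner) → 128 + 48 = 176 bytes.

176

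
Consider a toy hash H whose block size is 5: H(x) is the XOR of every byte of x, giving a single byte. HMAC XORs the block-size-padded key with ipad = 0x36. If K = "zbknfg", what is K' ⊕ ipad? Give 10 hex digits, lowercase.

2a36363636

Key "zbknfg" = 7a 62 6b 6e 66 67 is 6 bytes > B = 5, so hash it first: H(key) = 1c, then zero-pad to 5 bytes: K' = 1c 00 00 00 00.
XOR each byte with 0x36: 1c⊕36=2a, 00⊕36=36, 00⊕36=36, 00⊕36=36, 00⊕36=36.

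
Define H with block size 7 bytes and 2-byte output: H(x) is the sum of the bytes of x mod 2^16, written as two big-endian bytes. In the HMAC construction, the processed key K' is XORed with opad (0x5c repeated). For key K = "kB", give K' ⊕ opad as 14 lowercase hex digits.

Key "kB" = 6b 42 is 2 bytes ≤ B = 7; zero-pad to 7 bytes: K' = 6b 42 00 00 00 00 00.
XOR each byte with 0x5c: 6b⊕5c=37, 42⊕5c=1e, 00⊕5c=5c, 00⊕5c=5c, 00⊕5c=5c, 00⊕5c=5c, 00⊕5c=5c.

371e5c5c5c5c5c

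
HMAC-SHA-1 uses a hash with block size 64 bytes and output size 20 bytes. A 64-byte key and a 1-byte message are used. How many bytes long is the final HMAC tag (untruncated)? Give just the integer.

20

The tag is one SHA-1 digest: 20 bytes.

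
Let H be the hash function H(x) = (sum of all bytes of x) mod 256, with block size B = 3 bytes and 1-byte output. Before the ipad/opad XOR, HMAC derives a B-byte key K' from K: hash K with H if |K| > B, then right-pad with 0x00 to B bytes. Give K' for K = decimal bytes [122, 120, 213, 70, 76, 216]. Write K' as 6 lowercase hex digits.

|K| = 6 > B = 3, so first hash the key.
H(K): sum = 122+120+213+70+76+216 = 817; mod 256 = 49 → 31.
Zero-pad H(K) = 31 to 3 bytes: K' = 31 00 00.

310000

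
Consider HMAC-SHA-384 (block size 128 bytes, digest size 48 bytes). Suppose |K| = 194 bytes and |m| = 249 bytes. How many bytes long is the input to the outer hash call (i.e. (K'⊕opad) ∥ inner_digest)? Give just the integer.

Key is 194 > 128 bytes, so it is hashed to 48 bytes then zero-padded to 128: |K'| = 128.
Outer input = (K'⊕opad) ∥ H(inner) → 128 + 48 = 176 bytes.

176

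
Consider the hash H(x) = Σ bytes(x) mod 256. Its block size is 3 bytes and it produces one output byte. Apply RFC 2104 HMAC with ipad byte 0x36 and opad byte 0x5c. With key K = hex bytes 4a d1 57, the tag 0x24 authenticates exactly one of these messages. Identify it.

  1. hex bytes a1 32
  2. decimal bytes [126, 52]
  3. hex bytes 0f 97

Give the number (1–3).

Key hex bytes 4a d1 57 is exactly B = 3 bytes: K' = 4a d1 57.
K' ⊕ ipad = 7c e7 61; K' ⊕ opad = 16 8d 0b.
m1: inner = H(7c e7 61 a1 32) = 97; tag = H(16 8d 0b 97) = 45
m2: inner = H(7c e7 61 7e 34) = 76; tag = H(16 8d 0b 76) = 24 ← matches
m3: inner = H(7c e7 61 0f 97) = 6a; tag = H(16 8d 0b 6a) = 18

2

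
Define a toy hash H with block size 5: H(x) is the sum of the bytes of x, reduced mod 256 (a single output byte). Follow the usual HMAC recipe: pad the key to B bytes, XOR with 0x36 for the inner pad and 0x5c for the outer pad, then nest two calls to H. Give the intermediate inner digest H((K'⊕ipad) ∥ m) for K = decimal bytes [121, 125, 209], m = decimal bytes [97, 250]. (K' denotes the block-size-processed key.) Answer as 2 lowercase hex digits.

48

Key decimal bytes [121, 125, 209] = 79 7d d1 is 3 bytes ≤ B = 5; zero-pad to 5 bytes: K' = 79 7d d1 00 00.
K' ⊕ ipad = 4f 4b e7 36 36.
Inner input = 4f 4b e7 36 36 ∥ 61 fa.
Inner hash: sum = 79+75+231+54+54+97+250 = 840; mod 256 = 72 → 48.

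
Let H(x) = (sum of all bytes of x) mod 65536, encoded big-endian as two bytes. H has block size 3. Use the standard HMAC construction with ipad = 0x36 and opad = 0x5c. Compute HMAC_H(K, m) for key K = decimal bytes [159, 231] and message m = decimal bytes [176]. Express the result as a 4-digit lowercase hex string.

023c

Key decimal bytes [159, 231] = 9f e7 is 2 bytes ≤ B = 3; zero-pad to 3 bytes: K' = 9f e7 00.
K' ⊕ ipad = a9 d1 36.  K' ⊕ opad = c3 bb 5c.
Inner input = (K'⊕ipad) ∥ m = a9 d1 36 ∥ b0.
Inner hash: sum = 169+209+54+176 = 608 → 02 60.
Outer input = (K'⊕opad) ∥ inner = c3 bb 5c ∥ 02 60.
Outer hash (tag): sum = 195+187+92+2+96 = 572 → 02 3c.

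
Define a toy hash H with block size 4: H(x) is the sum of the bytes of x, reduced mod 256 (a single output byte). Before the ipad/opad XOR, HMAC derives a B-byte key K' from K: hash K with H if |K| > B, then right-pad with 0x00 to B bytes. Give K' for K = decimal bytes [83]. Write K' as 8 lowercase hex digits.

53000000

Key decimal bytes [83] = 53 is 1 byte ≤ B = 4; zero-pad to 4 bytes: K' = 53 00 00 00.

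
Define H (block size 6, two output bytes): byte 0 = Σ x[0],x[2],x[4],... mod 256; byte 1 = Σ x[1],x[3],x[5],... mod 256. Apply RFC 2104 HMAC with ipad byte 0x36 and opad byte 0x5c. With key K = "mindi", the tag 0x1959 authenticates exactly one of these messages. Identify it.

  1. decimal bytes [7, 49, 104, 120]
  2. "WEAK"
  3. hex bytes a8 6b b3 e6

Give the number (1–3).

Key "mindi" = 6d 69 6e 64 69 is 5 bytes ≤ B = 6; zero-pad to 6 bytes: K' = 6d 69 6e 64 69 00.
K' ⊕ ipad = 5b 5f 58 52 5f 36; K' ⊕ opad = 31 35 32 38 35 5c.
m1: inner = H(5b 5f 58 52 5f 36 07 31 68 78) = 81 90; tag = H(31 35 32 38 35 5c 81 90) = 1959 ← matches
m2: inner = H(5b 5f 58 52 5f 36 57 45 41 4b) = aa 77; tag = H(31 35 32 38 35 5c aa 77) = 4240
m3: inner = H(5b 5f 58 52 5f 36 a8 6b b3 e6) = 6d 38; tag = H(31 35 32 38 35 5c 6d 38) = 0501

1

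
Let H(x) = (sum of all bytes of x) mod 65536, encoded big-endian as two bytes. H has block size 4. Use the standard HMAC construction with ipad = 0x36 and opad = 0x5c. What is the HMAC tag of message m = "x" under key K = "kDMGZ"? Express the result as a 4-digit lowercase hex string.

Key "kDMGZ" = 6b 44 4d 47 5a is 5 bytes > B = 4, so hash it first: H(key) = 01 9d, then zero-pad to 4 bytes: K' = 01 9d 00 00.
K' ⊕ ipad = 37 ab 36 36.  K' ⊕ opad = 5d c1 5c 5c.
Inner input = (K'⊕ipad) ∥ m = 37 ab 36 36 ∥ 78.
Inner hash: sum = 55+171+54+54+120 = 454 → 01 c6.
Outer input = (K'⊕opad) ∥ inner = 5d c1 5c 5c ∥ 01 c6.
Outer hash (tag): sum = 93+193+92+92+1+198 = 669 → 02 9d.

029d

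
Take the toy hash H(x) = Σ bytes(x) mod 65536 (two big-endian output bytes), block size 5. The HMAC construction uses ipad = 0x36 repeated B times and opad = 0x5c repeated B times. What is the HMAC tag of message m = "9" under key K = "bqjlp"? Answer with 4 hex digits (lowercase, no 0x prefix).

Key "bqjlp" = 62 71 6a 6c 70 is exactly B = 5 bytes: K' = 62 71 6a 6c 70.
K' ⊕ ipad = 54 47 5c 5a 46.  K' ⊕ opad = 3e 2d 36 30 2c.
Inner input = (K'⊕ipad) ∥ m = 54 47 5c 5a 46 ∥ 39.
Inner hash: sum = 84+71+92+90+70+57 = 464 → 01 d0.
Outer input = (K'⊕opad) ∥ inner = 3e 2d 36 30 2c ∥ 01 d0.
Outer hash (tag): sum = 62+45+54+48+44+1+208 = 462 → 01 ce.

01ce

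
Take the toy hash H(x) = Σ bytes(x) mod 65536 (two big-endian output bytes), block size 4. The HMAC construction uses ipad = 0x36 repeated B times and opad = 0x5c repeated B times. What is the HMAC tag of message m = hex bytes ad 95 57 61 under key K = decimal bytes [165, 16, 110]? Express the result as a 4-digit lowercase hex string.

Key decimal bytes [165, 16, 110] = a5 10 6e is 3 bytes ≤ B = 4; zero-pad to 4 bytes: K' = a5 10 6e 00.
K' ⊕ ipad = 93 26 58 36.  K' ⊕ opad = f9 4c 32 5c.
Inner input = (K'⊕ipad) ∥ m = 93 26 58 36 ∥ ad 95 57 61.
Inner hash: sum = 147+38+88+54+173+149+87+97 = 833 → 03 41.
Outer input = (K'⊕opad) ∥ inner = f9 4c 32 5c ∥ 03 41.
Outer hash (tag): sum = 249+76+50+92+3+65 = 535 → 02 17.

0217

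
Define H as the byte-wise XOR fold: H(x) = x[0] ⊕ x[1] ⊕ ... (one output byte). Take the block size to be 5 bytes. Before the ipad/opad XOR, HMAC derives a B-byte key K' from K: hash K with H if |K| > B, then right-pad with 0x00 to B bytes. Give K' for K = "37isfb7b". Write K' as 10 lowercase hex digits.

|K| = 8 > B = 5, so first hash the key.
H(K): XOR 33⊕37⊕69⊕73⊕66⊕62⊕37⊕62 = 4f.
Zero-pad H(K) = 4f to 5 bytes: K' = 4f 00 00 00 00.

4f00000000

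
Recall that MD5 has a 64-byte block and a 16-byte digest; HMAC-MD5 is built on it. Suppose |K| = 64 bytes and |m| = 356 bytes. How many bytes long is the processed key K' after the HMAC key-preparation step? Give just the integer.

Key is 64 ≤ 64 bytes, zero-padded: |K'| = 64.

64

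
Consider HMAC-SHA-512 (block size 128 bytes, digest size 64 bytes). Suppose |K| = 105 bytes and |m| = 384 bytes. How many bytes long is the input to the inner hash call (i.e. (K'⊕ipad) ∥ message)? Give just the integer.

Key is 105 ≤ 128 bytes, zero-padded: |K'| = 128.
Inner input = (K'⊕ipad) ∥ m → 128 + 384 = 512 bytes.

512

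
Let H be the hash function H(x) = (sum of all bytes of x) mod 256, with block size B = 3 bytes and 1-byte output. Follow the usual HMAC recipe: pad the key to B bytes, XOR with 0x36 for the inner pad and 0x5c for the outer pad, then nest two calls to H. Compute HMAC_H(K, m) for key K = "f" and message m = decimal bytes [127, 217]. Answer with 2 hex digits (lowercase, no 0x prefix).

06

Key "f" = 66 is 1 byte ≤ B = 3; zero-pad to 3 bytes: K' = 66 00 00.
K' ⊕ ipad = 50 36 36.  K' ⊕ opad = 3a 5c 5c.
Inner input = (K'⊕ipad) ∥ m = 50 36 36 ∥ 7f d9.
Inner hash: sum = 80+54+54+127+217 = 532; mod 256 = 20 → 14.
Outer input = (K'⊕opad) ∥ inner = 3a 5c 5c ∥ 14.
Outer hash (tag): sum = 58+92+92+20 = 262; mod 256 = 6 → 06.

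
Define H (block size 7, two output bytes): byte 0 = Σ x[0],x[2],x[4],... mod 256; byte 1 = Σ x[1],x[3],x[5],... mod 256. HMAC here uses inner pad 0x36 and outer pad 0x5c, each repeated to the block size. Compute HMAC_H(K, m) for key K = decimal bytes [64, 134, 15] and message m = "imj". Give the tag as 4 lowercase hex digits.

161a

Key decimal bytes [64, 134, 15] = 40 86 0f is 3 bytes ≤ B = 7; zero-pad to 7 bytes: K' = 40 86 0f 00 00 00 00.
K' ⊕ ipad = 76 b0 39 36 36 36 36.  K' ⊕ opad = 1c da 53 5c 5c 5c 5c.
Inner input = (K'⊕ipad) ∥ m = 76 b0 39 36 36 36 36 ∥ 69 6d 6a.
Inner hash: even-index sum = 392 mod 256 = 136; odd-index sum = 495 mod 256 = 239 → 88 ef.
Outer input = (K'⊕opad) ∥ inner = 1c da 53 5c 5c 5c 5c ∥ 88 ef.
Outer hash (tag): even-index sum = 534 mod 256 = 22; odd-index sum = 538 mod 256 = 26 → 16 1a.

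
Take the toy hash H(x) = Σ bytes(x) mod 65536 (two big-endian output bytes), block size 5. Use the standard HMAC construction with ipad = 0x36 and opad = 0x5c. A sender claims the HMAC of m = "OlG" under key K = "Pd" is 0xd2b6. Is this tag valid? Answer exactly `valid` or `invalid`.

Key "Pd" = 50 64 is 2 bytes ≤ B = 5; zero-pad to 5 bytes: K' = 50 64 00 00 00.
K' ⊕ ipad = 66 52 36 36 36; K' ⊕ opad = 0c 38 5c 5c 5c.
Inner hash: sum = 102+82+54+54+54+79+108+71 = 604 → 02 5c.
Outer hash (recomputed tag): sum = 12+56+92+92+92+2+92 = 438 → 01 b6.
Recomputed tag = 01b6; claimed = d2b6 → mismatch.

invalid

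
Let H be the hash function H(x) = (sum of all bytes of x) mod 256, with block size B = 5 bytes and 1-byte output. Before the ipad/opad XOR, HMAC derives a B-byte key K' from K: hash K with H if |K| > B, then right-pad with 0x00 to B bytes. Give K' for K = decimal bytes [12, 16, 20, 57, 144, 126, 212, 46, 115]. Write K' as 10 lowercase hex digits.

|K| = 9 > B = 5, so first hash the key.
H(K): sum = 12+16+20+57+144+126+212+46+115 = 748; mod 256 = 236 → ec.
Zero-pad H(K) = ec to 5 bytes: K' = ec 00 00 00 00.

ec00000000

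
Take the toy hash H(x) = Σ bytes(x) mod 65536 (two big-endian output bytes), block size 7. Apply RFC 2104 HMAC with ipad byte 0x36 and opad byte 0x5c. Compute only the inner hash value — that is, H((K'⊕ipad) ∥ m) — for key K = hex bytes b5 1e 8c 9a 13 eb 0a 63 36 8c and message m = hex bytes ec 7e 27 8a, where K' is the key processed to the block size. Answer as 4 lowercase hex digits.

Key hex bytes b5 1e 8c 9a 13 eb 0a 63 36 8c is 10 bytes > B = 7, so hash it first: H(key) = 04 26, then zero-pad to 7 bytes: K' = 04 26 00 00 00 00 00.
K' ⊕ ipad = 32 10 36 36 36 36 36.
Inner input = 32 10 36 36 36 36 36 ∥ ec 7e 27 8a.
Inner hash: sum = 50+16+54+54+54+54+54+236+126+39+138 = 875 → 03 6b.

036b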